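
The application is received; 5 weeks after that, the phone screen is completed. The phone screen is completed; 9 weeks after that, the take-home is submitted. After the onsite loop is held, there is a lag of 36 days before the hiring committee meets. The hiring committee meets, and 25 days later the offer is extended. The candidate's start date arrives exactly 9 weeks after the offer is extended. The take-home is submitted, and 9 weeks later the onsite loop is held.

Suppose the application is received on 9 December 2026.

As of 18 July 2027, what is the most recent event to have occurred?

The application is received: Dec 9, 2026.
The phone screen is completed: Dec 9, 2026 + 5 weeks = Jan 13, 2027.
The take-home is submitted: Jan 13, 2027 + 9 weeks = Mar 17, 2027.
The onsite loop is held: Mar 17, 2027 + 9 weeks = May 19, 2027.
The hiring committee meets: May 19, 2027 + 36 days = Jun 24, 2027.
The offer is extended: Jun 24, 2027 + 25 days = Jul 19, 2027.
The candidate's start date arrives: Jul 19, 2027 + 9 weeks = Sep 20, 2027.
Jul 18, 2027 falls between when the hiring committee meets (Jun 24, 2027) and when the offer is extended (Jul 19, 2027).

The hiring committee meets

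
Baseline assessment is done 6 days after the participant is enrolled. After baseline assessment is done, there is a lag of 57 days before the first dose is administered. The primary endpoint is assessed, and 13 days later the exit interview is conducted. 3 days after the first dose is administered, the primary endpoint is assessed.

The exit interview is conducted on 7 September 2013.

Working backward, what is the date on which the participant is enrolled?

The exit interview is conducted: Sep 7, 2013.
The primary endpoint is assessed: Sep 7, 2013 − 13 days = Aug 25, 2013.
The first dose is administered: Aug 25, 2013 − 3 days = Aug 22, 2013.
Baseline assessment is done: Aug 22, 2013 − 57 days = Jun 26, 2013.
The participant is enrolled: Jun 26, 2013 − 6 days = Jun 20, 2013.

20 June 2013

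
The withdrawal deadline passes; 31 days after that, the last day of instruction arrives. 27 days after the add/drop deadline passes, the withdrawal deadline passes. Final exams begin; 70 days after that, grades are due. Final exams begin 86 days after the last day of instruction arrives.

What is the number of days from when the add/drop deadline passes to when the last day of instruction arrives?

58 days

Causal path: the add/drop deadline passes → the withdrawal deadline passes → the last day of instruction arrives.
Total delay along the path: 27 + 31 = 58 days.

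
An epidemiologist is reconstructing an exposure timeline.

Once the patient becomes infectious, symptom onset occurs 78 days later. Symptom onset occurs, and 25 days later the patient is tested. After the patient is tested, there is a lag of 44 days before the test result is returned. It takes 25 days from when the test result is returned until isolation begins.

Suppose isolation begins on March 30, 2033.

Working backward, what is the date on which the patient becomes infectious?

October 9, 2032

Isolation begins: Mar 30, 2033.
The test result is returned: Mar 30, 2033 − 25 days = Mar 5, 2033.
The patient is tested: Mar 5, 2033 − 44 days = Jan 20, 2033.
Symptom onset occurs: Jan 20, 2033 − 25 days = Dec 26, 2032.
The patient becomes infectious: Dec 26, 2032 − 78 days = Oct 9, 2032.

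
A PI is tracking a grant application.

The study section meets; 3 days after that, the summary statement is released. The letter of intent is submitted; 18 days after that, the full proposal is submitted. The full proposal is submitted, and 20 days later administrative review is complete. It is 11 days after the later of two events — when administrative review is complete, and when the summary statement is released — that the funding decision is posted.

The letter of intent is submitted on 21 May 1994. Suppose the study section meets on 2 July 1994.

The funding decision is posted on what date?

16 July 1994

The letter of intent is submitted: May 21, 1994.
The full proposal is submitted: May 21, 1994 + 18 days = Jun 8, 1994.
Administrative review is complete: Jun 8, 1994 + 20 days = Jun 28, 1994.
The study section meets: Jul 2, 1994.
The summary statement is released: Jul 2, 1994 + 3 days = Jul 5, 1994.
Both prerequisites met — administrative review is complete (Jun 28, 1994), the summary statement is released (Jul 5, 1994); the later is Jul 5, 1994.
The funding decision is posted: Jul 5, 1994 + 11 days = Jul 16, 1994.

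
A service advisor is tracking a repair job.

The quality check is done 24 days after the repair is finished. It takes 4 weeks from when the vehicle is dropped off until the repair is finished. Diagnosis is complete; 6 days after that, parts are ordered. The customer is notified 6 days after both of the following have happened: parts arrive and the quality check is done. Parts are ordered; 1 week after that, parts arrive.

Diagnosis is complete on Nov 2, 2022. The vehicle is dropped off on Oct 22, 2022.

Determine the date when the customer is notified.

Dec 19, 2022

Diagnosis is complete: Nov 2, 2022.
Parts are ordered: Nov 2, 2022 + 6 days = Nov 8, 2022.
Parts arrive: Nov 8, 2022 + 1 week = Nov 15, 2022.
The vehicle is dropped off: Oct 22, 2022.
The repair is finished: Oct 22, 2022 + 4 weeks = Nov 19, 2022.
The quality check is done: Nov 19, 2022 + 24 days = Dec 13, 2022.
Both prerequisites met — parts arrive (Nov 15, 2022), the quality check is done (Dec 13, 2022); the later is Dec 13, 2022.
The customer is notified: Dec 13, 2022 + 6 days = Dec 19, 2022.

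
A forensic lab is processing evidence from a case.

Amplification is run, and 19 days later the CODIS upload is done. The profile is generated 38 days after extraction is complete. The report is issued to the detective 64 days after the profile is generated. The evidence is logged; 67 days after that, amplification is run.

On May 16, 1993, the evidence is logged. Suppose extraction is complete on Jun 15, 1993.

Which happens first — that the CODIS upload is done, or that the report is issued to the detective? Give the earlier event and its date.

The CODIS upload is done — Aug 10, 1993

The evidence is logged: May 16, 1993.
Amplification is run: May 16, 1993 + 67 days = Jul 22, 1993.
The CODIS upload is done: Jul 22, 1993 + 19 days = Aug 10, 1993.
Extraction is complete: Jun 15, 1993.
The profile is generated: Jun 15, 1993 + 38 days = Jul 23, 1993.
The report is issued to the detective: Jul 23, 1993 + 64 days = Sep 25, 1993.
Comparing: the CODIS upload is done on Aug 10, 1993 vs the report is issued to the detective on Sep 25, 1993. Earlier: the CODIS upload is done.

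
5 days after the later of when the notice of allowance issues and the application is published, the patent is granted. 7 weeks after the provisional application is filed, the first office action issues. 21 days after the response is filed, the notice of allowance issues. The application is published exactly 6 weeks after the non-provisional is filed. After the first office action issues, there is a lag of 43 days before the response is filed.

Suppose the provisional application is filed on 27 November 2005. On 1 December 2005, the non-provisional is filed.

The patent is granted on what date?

25 March 2006

The provisional application is filed: Nov 27, 2005.
The first office action issues: Nov 27, 2005 + 7 weeks = Jan 15, 2006.
The response is filed: Jan 15, 2006 + 43 days = Feb 27, 2006.
The notice of allowance issues: Feb 27, 2006 + 21 days = Mar 20, 2006.
The non-provisional is filed: Dec 1, 2005.
The application is published: Dec 1, 2005 + 6 weeks = Jan 12, 2006.
Both prerequisites met — the notice of allowance issues (Mar 20, 2006), the application is published (Jan 12, 2006); the later is Mar 20, 2006.
The patent is granted: Mar 20, 2006 + 5 days = Mar 25, 2006.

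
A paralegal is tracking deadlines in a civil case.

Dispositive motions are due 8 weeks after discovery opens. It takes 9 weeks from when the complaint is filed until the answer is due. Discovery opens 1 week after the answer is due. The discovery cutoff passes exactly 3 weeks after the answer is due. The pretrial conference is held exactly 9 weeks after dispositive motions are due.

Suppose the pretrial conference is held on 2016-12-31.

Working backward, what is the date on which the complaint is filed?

2016-06-25

The pretrial conference is held: Dec 31, 2016.
Dispositive motions are due: Dec 31, 2016 − 9 weeks = Oct 29, 2016.
Discovery opens: Oct 29, 2016 − 8 weeks = Sep 3, 2016.
The answer is due: Sep 3, 2016 − 1 week = Aug 27, 2016.
The complaint is filed: Aug 27, 2016 − 9 weeks = Jun 25, 2016.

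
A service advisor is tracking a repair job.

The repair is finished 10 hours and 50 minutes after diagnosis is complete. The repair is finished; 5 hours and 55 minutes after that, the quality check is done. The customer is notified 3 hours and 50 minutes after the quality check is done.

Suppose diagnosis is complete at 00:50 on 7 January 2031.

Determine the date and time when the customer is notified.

21:25 on 7 January 2031

Diagnosis is complete: 00:50 Jan 7, 2031.
The repair is finished: 00:50 Jan 7, 2031 + 10h50m = 11:40 Jan 7, 2031.
The quality check is done: 11:40 Jan 7, 2031 + 5h55m = 17:35 Jan 7, 2031.
The customer is notified: 17:35 Jan 7, 2031 + 3h50m = 21:25 Jan 7, 2031.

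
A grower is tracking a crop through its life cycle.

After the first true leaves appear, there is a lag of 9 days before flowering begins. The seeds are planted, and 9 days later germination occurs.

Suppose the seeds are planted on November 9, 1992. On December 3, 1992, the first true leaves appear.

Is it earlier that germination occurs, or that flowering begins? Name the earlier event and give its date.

The seeds are planted: Nov 9, 1992.
Germination occurs: Nov 9, 1992 + 9 days = Nov 18, 1992.
The first true leaves appear: Dec 3, 1992.
Flowering begins: Dec 3, 1992 + 9 days = Dec 12, 1992.
Comparing: germination occurs on Nov 18, 1992 vs flowering begins on Dec 12, 1992. Earlier: germination occurs.

Germination occurs — November 18, 1992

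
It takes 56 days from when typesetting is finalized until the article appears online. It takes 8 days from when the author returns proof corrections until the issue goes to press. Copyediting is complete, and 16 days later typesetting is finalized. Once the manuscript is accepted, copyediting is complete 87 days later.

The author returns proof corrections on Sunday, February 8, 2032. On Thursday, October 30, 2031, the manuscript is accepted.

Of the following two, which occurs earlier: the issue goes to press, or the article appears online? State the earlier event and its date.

The issue goes to press — Monday, February 16, 2032

The author returns proof corrections: Feb 8, 2032.
The issue goes to press: Feb 8, 2032 + 8 days = Feb 16, 2032.
The manuscript is accepted: Oct 30, 2031.
Copyediting is complete: Oct 30, 2031 + 87 days = Jan 25, 2032.
Typesetting is finalized: Jan 25, 2032 + 16 days = Feb 10, 2032.
The article appears online: Feb 10, 2032 + 56 days = Apr 6, 2032.
Comparing: the issue goes to press on Feb 16, 2032 vs the article appears online on Apr 6, 2032. Earlier: the issue goes to press.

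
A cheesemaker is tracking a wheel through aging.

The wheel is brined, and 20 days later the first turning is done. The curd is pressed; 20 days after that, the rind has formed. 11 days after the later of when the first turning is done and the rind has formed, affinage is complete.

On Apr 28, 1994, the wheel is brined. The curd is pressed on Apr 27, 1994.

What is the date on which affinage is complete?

The wheel is brined: Apr 28, 1994.
The first turning is done: Apr 28, 1994 + 20 days = May 18, 1994.
The curd is pressed: Apr 27, 1994.
The rind has formed: Apr 27, 1994 + 20 days = May 17, 1994.
Both prerequisites met — the first turning is done (May 18, 1994), the rind has formed (May 17, 1994); the later is May 18, 1994.
Affinage is complete: May 18, 1994 + 11 days = May 29, 1994.

May 29, 1994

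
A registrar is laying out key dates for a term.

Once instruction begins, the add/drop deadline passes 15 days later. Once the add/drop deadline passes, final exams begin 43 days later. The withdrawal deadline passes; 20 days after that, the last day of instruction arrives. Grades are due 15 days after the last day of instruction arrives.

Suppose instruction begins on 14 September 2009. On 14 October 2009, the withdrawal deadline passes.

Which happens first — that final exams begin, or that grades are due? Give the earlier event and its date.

Instruction begins: Sep 14, 2009.
The add/drop deadline passes: Sep 14, 2009 + 15 days = Sep 29, 2009.
Final exams begin: Sep 29, 2009 + 43 days = Nov 11, 2009.
The withdrawal deadline passes: Oct 14, 2009.
The last day of instruction arrives: Oct 14, 2009 + 20 days = Nov 3, 2009.
Grades are due: Nov 3, 2009 + 15 days = Nov 18, 2009.
Comparing: final exams begin on Nov 11, 2009 vs grades are due on Nov 18, 2009. Earlier: final exams begin.

Final exams begin — 11 November 2009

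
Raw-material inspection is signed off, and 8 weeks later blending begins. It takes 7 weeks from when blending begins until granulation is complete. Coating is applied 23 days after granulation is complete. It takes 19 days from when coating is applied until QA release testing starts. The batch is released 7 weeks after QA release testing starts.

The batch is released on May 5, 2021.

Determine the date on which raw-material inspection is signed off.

The batch is released: May 5, 2021.
QA release testing starts: May 5, 2021 − 7 weeks = Mar 17, 2021.
Coating is applied: Mar 17, 2021 − 19 days = Feb 26, 2021.
Granulation is complete: Feb 26, 2021 − 23 days = Feb 3, 2021.
Blending begins: Feb 3, 2021 − 7 weeks = Dec 16, 2020.
Raw-material inspection is signed off: Dec 16, 2020 − 8 weeks = Oct 21, 2020.

Oct 21, 2020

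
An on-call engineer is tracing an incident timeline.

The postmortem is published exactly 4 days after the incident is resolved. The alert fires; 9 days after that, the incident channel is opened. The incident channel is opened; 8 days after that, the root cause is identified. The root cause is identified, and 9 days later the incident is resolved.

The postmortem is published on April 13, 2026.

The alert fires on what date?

March 14, 2026

The postmortem is published: Apr 13, 2026.
The incident is resolved: Apr 13, 2026 − 4 days = Apr 9, 2026.
The root cause is identified: Apr 9, 2026 − 9 days = Mar 31, 2026.
The incident channel is opened: Mar 31, 2026 − 8 days = Mar 23, 2026.
The alert fires: Mar 23, 2026 − 9 days = Mar 14, 2026.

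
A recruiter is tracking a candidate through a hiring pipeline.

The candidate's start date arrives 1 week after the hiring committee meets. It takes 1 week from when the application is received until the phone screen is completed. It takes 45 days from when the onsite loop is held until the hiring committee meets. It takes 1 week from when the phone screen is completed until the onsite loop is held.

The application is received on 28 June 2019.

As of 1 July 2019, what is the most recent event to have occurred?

The application is received: Jun 28, 2019.
The phone screen is completed: Jun 28, 2019 + 1 week = Jul 5, 2019.
The onsite loop is held: Jul 5, 2019 + 1 week = Jul 12, 2019.
The hiring committee meets: Jul 12, 2019 + 45 days = Aug 26, 2019.
The candidate's start date arrives: Aug 26, 2019 + 1 week = Sep 2, 2019.
Jul 1, 2019 falls between when the application is received (Jun 28, 2019) and when the phone screen is completed (Jul 5, 2019).

The application is received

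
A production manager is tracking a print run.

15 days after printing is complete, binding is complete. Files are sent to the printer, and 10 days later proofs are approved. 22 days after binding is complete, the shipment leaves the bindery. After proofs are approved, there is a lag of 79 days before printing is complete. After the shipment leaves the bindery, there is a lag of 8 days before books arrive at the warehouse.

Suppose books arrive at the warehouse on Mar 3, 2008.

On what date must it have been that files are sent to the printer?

Books arrive at the warehouse: Mar 3, 2008.
The shipment leaves the bindery: Mar 3, 2008 − 8 days = Feb 24, 2008.
Binding is complete: Feb 24, 2008 − 22 days = Feb 2, 2008.
Printing is complete: Feb 2, 2008 − 15 days = Jan 18, 2008.
Proofs are approved: Jan 18, 2008 − 79 days = Oct 31, 2007.
Files are sent to the printer: Oct 31, 2007 − 10 days = Oct 21, 2007.

Oct 21, 2007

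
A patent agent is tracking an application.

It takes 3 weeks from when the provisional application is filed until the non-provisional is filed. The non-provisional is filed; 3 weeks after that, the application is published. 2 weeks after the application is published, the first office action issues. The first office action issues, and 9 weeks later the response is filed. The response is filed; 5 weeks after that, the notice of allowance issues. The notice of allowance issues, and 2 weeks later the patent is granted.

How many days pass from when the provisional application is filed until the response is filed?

119 days

Causal path: the provisional application is filed → the non-provisional is filed → the application is published → the first office action issues → the response is filed.
Total delay along the path: 3 + 3 + 2 + 9 weeks = 17 weeks = 119 days.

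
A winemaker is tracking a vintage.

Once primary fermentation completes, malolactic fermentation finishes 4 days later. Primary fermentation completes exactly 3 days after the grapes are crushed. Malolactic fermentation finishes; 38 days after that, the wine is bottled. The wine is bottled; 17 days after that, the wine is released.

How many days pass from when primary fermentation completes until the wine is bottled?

Causal path: primary fermentation completes → malolactic fermentation finishes → the wine is bottled.
Total delay along the path: 4 + 38 = 42 days.

42 days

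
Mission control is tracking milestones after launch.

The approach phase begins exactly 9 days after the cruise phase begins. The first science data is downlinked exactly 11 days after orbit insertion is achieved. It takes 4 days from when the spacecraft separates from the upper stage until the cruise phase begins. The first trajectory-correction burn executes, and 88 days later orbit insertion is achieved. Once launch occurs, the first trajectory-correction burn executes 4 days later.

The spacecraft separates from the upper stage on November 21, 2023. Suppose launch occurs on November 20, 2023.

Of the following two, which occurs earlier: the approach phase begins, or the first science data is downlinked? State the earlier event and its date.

The approach phase begins — December 4, 2023

The spacecraft separates from the upper stage: Nov 21, 2023.
The cruise phase begins: Nov 21, 2023 + 4 days = Nov 25, 2023.
The approach phase begins: Nov 25, 2023 + 9 days = Dec 4, 2023.
Launch occurs: Nov 20, 2023.
The first trajectory-correction burn executes: Nov 20, 2023 + 4 days = Nov 24, 2023.
Orbit insertion is achieved: Nov 24, 2023 + 88 days = Feb 20, 2024.
The first science data is downlinked: Feb 20, 2024 + 11 days = Mar 2, 2024.
Comparing: the approach phase begins on Dec 4, 2023 vs the first science data is downlinked on Mar 2, 2024. Earlier: the approach phase begins.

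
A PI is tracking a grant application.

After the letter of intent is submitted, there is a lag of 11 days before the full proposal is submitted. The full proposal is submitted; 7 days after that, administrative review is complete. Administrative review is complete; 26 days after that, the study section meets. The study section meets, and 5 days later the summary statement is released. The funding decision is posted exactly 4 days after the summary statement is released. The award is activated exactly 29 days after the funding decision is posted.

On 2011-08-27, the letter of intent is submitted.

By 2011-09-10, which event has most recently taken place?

The full proposal is submitted

The letter of intent is submitted: Aug 27, 2011.
The full proposal is submitted: Aug 27, 2011 + 11 days = Sep 7, 2011.
Administrative review is complete: Sep 7, 2011 + 7 days = Sep 14, 2011.
The study section meets: Sep 14, 2011 + 26 days = Oct 10, 2011.
The summary statement is released: Oct 10, 2011 + 5 days = Oct 15, 2011.
The funding decision is posted: Oct 15, 2011 + 4 days = Oct 19, 2011.
The award is activated: Oct 19, 2011 + 29 days = Nov 17, 2011.
Sep 10, 2011 falls between when the full proposal is submitted (Sep 7, 2011) and when administrative review is complete (Sep 14, 2011).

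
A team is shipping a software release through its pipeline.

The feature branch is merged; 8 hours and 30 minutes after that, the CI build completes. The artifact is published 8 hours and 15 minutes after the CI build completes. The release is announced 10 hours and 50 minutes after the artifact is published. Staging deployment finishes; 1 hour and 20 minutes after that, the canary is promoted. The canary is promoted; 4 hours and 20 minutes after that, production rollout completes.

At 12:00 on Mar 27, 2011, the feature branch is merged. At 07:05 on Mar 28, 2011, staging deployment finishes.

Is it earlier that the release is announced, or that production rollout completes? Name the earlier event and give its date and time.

The feature branch is merged: 12:00 Mar 27, 2011.
The CI build completes: 12:00 Mar 27, 2011 + 8h30m = 20:30 Mar 27, 2011.
The artifact is published: 20:30 Mar 27, 2011 + 8h15m = 04:45 Mar 28, 2011.
The release is announced: 04:45 Mar 28, 2011 + 10h50m = 15:35 Mar 28, 2011.
Staging deployment finishes: 07:05 Mar 28, 2011.
The canary is promoted: 07:05 Mar 28, 2011 + 1h20m = 08:25 Mar 28, 2011.
Production rollout completes: 08:25 Mar 28, 2011 + 4h20m = 12:45 Mar 28, 2011.
Comparing: the release is announced at 15:35 Mar 28, 2011 vs production rollout completes at 12:45 Mar 28, 2011. Earlier: production rollout completes.

Production rollout completes — 12:45 on Mar 28, 2011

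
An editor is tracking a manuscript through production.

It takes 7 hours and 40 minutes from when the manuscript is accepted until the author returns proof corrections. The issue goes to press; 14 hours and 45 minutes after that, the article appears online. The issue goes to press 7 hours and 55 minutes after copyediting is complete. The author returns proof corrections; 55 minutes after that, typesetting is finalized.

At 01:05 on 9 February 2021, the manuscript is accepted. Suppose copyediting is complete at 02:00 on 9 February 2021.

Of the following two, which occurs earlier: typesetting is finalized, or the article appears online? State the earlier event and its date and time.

The manuscript is accepted: 01:05 Feb 9, 2021.
The author returns proof corrections: 01:05 Feb 9, 2021 + 7h40m = 08:45 Feb 9, 2021.
Typesetting is finalized: 08:45 Feb 9, 2021 + 55m = 09:40 Feb 9, 2021.
Copyediting is complete: 02:00 Feb 9, 2021.
The issue goes to press: 02:00 Feb 9, 2021 + 7h55m = 09:55 Feb 9, 2021.
The article appears online: 09:55 Feb 9, 2021 + 14h45m = 00:40 Feb 10, 2021.
Comparing: typesetting is finalized at 09:40 Feb 9, 2021 vs the article appears online at 00:40 Feb 10, 2021. Earlier: typesetting is finalized.

Typesetting is finalized — 09:40 on 9 February 2021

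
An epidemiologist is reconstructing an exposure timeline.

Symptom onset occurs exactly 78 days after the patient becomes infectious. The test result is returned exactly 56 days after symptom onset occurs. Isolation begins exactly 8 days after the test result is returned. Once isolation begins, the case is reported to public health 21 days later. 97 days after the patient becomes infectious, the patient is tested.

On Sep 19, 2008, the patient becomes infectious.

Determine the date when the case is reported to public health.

Mar 1, 2009

The patient becomes infectious: Sep 19, 2008.
Symptom onset occurs: Sep 19, 2008 + 78 days = Dec 6, 2008.
The test result is returned: Dec 6, 2008 + 56 days = Jan 31, 2009.
Isolation begins: Jan 31, 2009 + 8 days = Feb 8, 2009.
The case is reported to public health: Feb 8, 2009 + 21 days = Mar 1, 2009.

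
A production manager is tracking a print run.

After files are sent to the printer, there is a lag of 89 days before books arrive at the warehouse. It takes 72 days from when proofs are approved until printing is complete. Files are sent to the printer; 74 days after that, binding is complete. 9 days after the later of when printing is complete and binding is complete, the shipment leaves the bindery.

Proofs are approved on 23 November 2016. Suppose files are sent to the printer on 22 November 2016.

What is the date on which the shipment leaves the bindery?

13 February 2017

Proofs are approved: Nov 23, 2016.
Printing is complete: Nov 23, 2016 + 72 days = Feb 3, 2017.
Files are sent to the printer: Nov 22, 2016.
Binding is complete: Nov 22, 2016 + 74 days = Feb 4, 2017.
Both prerequisites met — printing is complete (Feb 3, 2017), binding is complete (Feb 4, 2017); the later is Feb 4, 2017.
The shipment leaves the bindery: Feb 4, 2017 + 9 days = Feb 13, 2017.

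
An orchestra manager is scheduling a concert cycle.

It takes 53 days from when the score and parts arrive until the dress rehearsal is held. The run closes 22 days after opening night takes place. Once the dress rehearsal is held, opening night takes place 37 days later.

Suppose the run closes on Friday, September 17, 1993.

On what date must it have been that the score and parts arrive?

The run closes: Sep 17, 1993.
Opening night takes place: Sep 17, 1993 − 22 days = Aug 26, 1993.
The dress rehearsal is held: Aug 26, 1993 − 37 days = Jul 20, 1993.
The score and parts arrive: Jul 20, 1993 − 53 days = May 28, 1993.

Friday, May 28, 1993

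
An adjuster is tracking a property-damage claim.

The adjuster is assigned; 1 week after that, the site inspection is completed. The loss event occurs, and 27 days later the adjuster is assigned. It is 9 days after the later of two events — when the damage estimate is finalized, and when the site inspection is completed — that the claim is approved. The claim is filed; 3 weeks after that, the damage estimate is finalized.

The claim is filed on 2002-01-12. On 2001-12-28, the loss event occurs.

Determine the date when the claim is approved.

2002-02-11

The claim is filed: Jan 12, 2002.
The damage estimate is finalized: Jan 12, 2002 + 3 weeks = Feb 2, 2002.
The loss event occurs: Dec 28, 2001.
The adjuster is assigned: Dec 28, 2001 + 27 days = Jan 24, 2002.
The site inspection is completed: Jan 24, 2002 + 1 week = Jan 31, 2002.
Both prerequisites met — the damage estimate is finalized (Feb 2, 2002), the site inspection is completed (Jan 31, 2002); the later is Feb 2, 2002.
The claim is approved: Feb 2, 2002 + 9 days = Feb 11, 2002.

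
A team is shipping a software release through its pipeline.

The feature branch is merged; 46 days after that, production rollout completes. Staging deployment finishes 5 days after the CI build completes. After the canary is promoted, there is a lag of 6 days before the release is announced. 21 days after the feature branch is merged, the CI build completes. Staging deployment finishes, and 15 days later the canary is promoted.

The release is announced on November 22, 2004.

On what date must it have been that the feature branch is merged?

The release is announced: Nov 22, 2004.
The canary is promoted: Nov 22, 2004 − 6 days = Nov 16, 2004.
Staging deployment finishes: Nov 16, 2004 − 15 days = Nov 1, 2004.
The CI build completes: Nov 1, 2004 − 5 days = Oct 27, 2004.
The feature branch is merged: Oct 27, 2004 − 21 days = Oct 6, 2004.

October 6, 2004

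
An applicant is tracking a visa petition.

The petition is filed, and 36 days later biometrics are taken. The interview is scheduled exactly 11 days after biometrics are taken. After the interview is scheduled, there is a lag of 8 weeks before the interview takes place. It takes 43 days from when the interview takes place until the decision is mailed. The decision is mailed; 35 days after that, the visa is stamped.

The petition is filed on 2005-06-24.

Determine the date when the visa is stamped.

2005-12-22

The petition is filed: Jun 24, 2005.
Biometrics are taken: Jun 24, 2005 + 36 days = Jul 30, 2005.
The interview is scheduled: Jul 30, 2005 + 11 days = Aug 10, 2005.
The interview takes place: Aug 10, 2005 + 8 weeks = Oct 5, 2005.
The decision is mailed: Oct 5, 2005 + 43 days = Nov 17, 2005.
The visa is stamped: Nov 17, 2005 + 35 days = Dec 22, 2005.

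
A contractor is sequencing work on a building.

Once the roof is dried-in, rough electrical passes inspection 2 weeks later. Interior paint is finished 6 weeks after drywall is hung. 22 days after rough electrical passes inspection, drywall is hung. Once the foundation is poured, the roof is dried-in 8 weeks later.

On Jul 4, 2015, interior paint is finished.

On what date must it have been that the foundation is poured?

Interior paint is finished: Jul 4, 2015.
Drywall is hung: Jul 4, 2015 − 6 weeks = May 23, 2015.
Rough electrical passes inspection: May 23, 2015 − 22 days = May 1, 2015.
The roof is dried-in: May 1, 2015 − 2 weeks = Apr 17, 2015.
The foundation is poured: Apr 17, 2015 − 8 weeks = Feb 20, 2015.

Feb 20, 2015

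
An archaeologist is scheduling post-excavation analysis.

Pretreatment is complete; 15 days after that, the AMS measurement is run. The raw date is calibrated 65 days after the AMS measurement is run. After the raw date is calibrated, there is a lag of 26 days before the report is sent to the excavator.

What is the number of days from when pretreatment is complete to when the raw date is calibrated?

Causal path: pretreatment is complete → the AMS measurement is run → the raw date is calibrated.
Total delay along the path: 15 + 65 = 80 days.

80 days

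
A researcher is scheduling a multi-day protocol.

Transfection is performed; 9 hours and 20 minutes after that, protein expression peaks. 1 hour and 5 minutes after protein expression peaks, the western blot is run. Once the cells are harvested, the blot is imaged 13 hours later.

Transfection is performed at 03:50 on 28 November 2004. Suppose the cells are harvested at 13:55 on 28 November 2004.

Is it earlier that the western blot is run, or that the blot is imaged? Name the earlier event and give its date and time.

The western blot is run — 14:15 on 28 November 2004

Transfection is performed: 03:50 Nov 28, 2004.
Protein expression peaks: 03:50 Nov 28, 2004 + 9h20m = 13:10 Nov 28, 2004.
The western blot is run: 13:10 Nov 28, 2004 + 1h05m = 14:15 Nov 28, 2004.
The cells are harvested: 13:55 Nov 28, 2004.
The blot is imaged: 13:55 Nov 28, 2004 + 13h = 02:55 Nov 29, 2004.
Comparing: the western blot is run at 14:15 Nov 28, 2004 vs the blot is imaged at 02:55 Nov 29, 2004. Earlier: the western blot is run.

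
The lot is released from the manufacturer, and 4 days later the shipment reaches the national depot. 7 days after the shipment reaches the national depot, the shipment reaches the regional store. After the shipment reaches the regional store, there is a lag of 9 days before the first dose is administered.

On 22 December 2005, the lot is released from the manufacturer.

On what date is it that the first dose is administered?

The lot is released from the manufacturer: Dec 22, 2005.
The shipment reaches the national depot: Dec 22, 2005 + 4 days = Dec 26, 2005.
The shipment reaches the regional store: Dec 26, 2005 + 7 days = Jan 2, 2006.
The first dose is administered: Jan 2, 2006 + 9 days = Jan 11, 2006.

11 January 2006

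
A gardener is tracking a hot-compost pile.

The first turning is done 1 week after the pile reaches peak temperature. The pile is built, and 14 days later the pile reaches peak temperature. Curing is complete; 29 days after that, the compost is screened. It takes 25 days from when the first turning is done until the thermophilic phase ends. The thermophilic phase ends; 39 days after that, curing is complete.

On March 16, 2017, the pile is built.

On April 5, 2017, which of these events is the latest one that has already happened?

The pile is built: Mar 16, 2017.
The pile reaches peak temperature: Mar 16, 2017 + 14 days = Mar 30, 2017.
The first turning is done: Mar 30, 2017 + 1 week = Apr 6, 2017.
The thermophilic phase ends: Apr 6, 2017 + 25 days = May 1, 2017.
Curing is complete: May 1, 2017 + 39 days = Jun 9, 2017.
The compost is screened: Jun 9, 2017 + 29 days = Jul 8, 2017.
Apr 5, 2017 falls between when the pile reaches peak temperature (Mar 30, 2017) and when the first turning is done (Apr 6, 2017).

The pile reaches peak temperature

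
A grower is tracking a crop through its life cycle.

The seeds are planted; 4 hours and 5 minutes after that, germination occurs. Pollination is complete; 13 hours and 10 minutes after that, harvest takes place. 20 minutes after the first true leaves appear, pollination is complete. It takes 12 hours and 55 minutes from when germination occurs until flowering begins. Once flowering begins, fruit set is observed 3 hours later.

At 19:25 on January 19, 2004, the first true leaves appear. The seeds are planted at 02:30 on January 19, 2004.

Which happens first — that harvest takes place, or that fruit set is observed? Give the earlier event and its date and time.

The first true leaves appear: 19:25 Jan 19, 2004.
Pollination is complete: 19:25 Jan 19, 2004 + 20m = 19:45 Jan 19, 2004.
Harvest takes place: 19:45 Jan 19, 2004 + 13h10m = 08:55 Jan 20, 2004.
The seeds are planted: 02:30 Jan 19, 2004.
Germination occurs: 02:30 Jan 19, 2004 + 4h05m = 06:35 Jan 19, 2004.
Flowering begins: 06:35 Jan 19, 2004 + 12h55m = 19:30 Jan 19, 2004.
Fruit set is observed: 19:30 Jan 19, 2004 + 3h = 22:30 Jan 19, 2004.
Comparing: harvest takes place at 08:55 Jan 20, 2004 vs fruit set is observed at 22:30 Jan 19, 2004. Earlier: fruit set is observed.

Fruit set is observed — 22:30 on January 19, 2004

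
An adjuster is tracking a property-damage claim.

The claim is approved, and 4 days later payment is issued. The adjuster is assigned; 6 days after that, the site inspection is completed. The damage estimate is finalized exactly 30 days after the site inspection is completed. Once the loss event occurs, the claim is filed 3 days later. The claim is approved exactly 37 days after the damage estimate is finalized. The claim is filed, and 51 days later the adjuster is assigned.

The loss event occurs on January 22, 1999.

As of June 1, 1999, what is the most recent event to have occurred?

The loss event occurs: Jan 22, 1999.
The claim is filed: Jan 22, 1999 + 3 days = Jan 25, 1999.
The adjuster is assigned: Jan 25, 1999 + 51 days = Mar 17, 1999.
The site inspection is completed: Mar 17, 1999 + 6 days = Mar 23, 1999.
The damage estimate is finalized: Mar 23, 1999 + 30 days = Apr 22, 1999.
The claim is approved: Apr 22, 1999 + 37 days = May 29, 1999.
Payment is issued: May 29, 1999 + 4 days = Jun 2, 1999.
Jun 1, 1999 falls between when the claim is approved (May 29, 1999) and when payment is issued (Jun 2, 1999).

The claim is approved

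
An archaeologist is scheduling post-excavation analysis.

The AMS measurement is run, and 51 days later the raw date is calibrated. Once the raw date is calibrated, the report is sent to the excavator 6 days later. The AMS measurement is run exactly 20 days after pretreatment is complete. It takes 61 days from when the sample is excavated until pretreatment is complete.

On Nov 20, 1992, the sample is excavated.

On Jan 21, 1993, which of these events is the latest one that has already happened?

Pretreatment is complete

The sample is excavated: Nov 20, 1992.
Pretreatment is complete: Nov 20, 1992 + 61 days = Jan 20, 1993.
The AMS measurement is run: Jan 20, 1993 + 20 days = Feb 9, 1993.
The raw date is calibrated: Feb 9, 1993 + 51 days = Apr 1, 1993.
The report is sent to the excavator: Apr 1, 1993 + 6 days = Apr 7, 1993.
Jan 21, 1993 falls between when pretreatment is complete (Jan 20, 1993) and when the AMS measurement is run (Feb 9, 1993).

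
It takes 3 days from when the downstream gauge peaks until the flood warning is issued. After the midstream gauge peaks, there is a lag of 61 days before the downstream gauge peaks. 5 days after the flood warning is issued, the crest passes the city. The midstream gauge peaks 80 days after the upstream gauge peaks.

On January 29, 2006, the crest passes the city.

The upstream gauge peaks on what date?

The crest passes the city: Jan 29, 2006.
The flood warning is issued: Jan 29, 2006 − 5 days = Jan 24, 2006.
The downstream gauge peaks: Jan 24, 2006 − 3 days = Jan 21, 2006.
The midstream gauge peaks: Jan 21, 2006 − 61 days = Nov 21, 2005.
The upstream gauge peaks: Nov 21, 2005 − 80 days = Sep 2, 2005.

September 2, 2005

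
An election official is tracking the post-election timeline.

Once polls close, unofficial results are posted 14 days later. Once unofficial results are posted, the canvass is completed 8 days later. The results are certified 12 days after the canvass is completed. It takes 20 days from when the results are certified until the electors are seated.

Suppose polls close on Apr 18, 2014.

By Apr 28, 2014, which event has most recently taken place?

Polls close

Polls close: Apr 18, 2014.
Unofficial results are posted: Apr 18, 2014 + 14 days = May 2, 2014.
The canvass is completed: May 2, 2014 + 8 days = May 10, 2014.
The results are certified: May 10, 2014 + 12 days = May 22, 2014.
The electors are seated: May 22, 2014 + 20 days = Jun 11, 2014.
Apr 28, 2014 falls between when polls close (Apr 18, 2014) and when unofficial results are posted (May 2, 2014).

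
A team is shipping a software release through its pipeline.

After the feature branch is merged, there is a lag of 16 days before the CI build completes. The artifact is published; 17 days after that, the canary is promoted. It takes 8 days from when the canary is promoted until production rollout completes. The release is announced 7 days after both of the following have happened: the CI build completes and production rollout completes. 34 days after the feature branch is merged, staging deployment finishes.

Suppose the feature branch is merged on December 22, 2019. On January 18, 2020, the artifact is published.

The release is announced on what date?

February 19, 2020

The feature branch is merged: Dec 22, 2019.
The CI build completes: Dec 22, 2019 + 16 days = Jan 7, 2020.
The artifact is published: Jan 18, 2020.
The canary is promoted: Jan 18, 2020 + 17 days = Feb 4, 2020.
Production rollout completes: Feb 4, 2020 + 8 days = Feb 12, 2020.
Both prerequisites met — the CI build completes (Jan 7, 2020), production rollout completes (Feb 12, 2020); the later is Feb 12, 2020.
The release is announced: Feb 12, 2020 + 7 days = Feb 19, 2020.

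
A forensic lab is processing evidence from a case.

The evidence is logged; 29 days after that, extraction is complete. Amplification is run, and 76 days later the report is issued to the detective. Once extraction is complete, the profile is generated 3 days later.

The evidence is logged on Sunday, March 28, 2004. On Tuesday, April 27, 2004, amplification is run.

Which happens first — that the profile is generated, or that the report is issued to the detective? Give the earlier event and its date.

The profile is generated — Thursday, April 29, 2004

The evidence is logged: Mar 28, 2004.
Extraction is complete: Mar 28, 2004 + 29 days = Apr 26, 2004.
The profile is generated: Apr 26, 2004 + 3 days = Apr 29, 2004.
Amplification is run: Apr 27, 2004.
The report is issued to the detective: Apr 27, 2004 + 76 days = Jul 12, 2004.
Comparing: the profile is generated on Apr 29, 2004 vs the report is issued to the detective on Jul 12, 2004. Earlier: the profile is generated.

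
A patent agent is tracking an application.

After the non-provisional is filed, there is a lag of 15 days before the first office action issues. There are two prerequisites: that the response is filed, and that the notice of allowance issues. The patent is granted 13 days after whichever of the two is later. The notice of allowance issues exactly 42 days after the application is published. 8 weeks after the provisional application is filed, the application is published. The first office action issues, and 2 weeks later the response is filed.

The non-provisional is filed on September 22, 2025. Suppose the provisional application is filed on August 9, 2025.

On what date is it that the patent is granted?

The non-provisional is filed: Sep 22, 2025.
The first office action issues: Sep 22, 2025 + 15 days = Oct 7, 2025.
The response is filed: Oct 7, 2025 + 2 weeks = Oct 21, 2025.
The provisional application is filed: Aug 9, 2025.
The application is published: Aug 9, 2025 + 8 weeks = Oct 4, 2025.
The notice of allowance issues: Oct 4, 2025 + 42 days = Nov 15, 2025.
Both prerequisites met — the response is filed (Oct 21, 2025), the notice of allowance issues (Nov 15, 2025); the later is Nov 15, 2025.
The patent is granted: Nov 15, 2025 + 13 days = Nov 28, 2025.

November 28, 2025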